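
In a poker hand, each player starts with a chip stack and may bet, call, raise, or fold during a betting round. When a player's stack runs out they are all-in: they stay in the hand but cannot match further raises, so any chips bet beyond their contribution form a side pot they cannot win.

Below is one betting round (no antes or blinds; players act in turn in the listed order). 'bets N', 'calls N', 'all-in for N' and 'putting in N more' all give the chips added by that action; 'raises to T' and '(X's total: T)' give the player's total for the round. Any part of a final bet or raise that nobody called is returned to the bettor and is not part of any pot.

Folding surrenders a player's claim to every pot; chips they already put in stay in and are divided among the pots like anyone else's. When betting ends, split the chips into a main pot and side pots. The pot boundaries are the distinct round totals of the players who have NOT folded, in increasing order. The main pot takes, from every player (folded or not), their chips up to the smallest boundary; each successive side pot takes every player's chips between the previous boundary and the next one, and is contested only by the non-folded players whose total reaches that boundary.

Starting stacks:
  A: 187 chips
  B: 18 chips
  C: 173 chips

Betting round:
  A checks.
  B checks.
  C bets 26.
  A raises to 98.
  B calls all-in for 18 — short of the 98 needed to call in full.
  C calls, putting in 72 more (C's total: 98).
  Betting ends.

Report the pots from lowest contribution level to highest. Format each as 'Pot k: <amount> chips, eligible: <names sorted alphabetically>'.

Pot 1: 54 chips, eligible: A, B, C
Pot 2: 160 chips, eligible: A, C

Derivation:
Contributions: A=98, B=18, C=98
Pot levels (distinct totals of non-folded players): 18, 98
Layer 1-18: 18 each from A, B, C = 18*3 = 54 chips; eligible A, B, C
Layer 19-98: 80 each from A, C = 80*2 = 160 chips; eligible A, C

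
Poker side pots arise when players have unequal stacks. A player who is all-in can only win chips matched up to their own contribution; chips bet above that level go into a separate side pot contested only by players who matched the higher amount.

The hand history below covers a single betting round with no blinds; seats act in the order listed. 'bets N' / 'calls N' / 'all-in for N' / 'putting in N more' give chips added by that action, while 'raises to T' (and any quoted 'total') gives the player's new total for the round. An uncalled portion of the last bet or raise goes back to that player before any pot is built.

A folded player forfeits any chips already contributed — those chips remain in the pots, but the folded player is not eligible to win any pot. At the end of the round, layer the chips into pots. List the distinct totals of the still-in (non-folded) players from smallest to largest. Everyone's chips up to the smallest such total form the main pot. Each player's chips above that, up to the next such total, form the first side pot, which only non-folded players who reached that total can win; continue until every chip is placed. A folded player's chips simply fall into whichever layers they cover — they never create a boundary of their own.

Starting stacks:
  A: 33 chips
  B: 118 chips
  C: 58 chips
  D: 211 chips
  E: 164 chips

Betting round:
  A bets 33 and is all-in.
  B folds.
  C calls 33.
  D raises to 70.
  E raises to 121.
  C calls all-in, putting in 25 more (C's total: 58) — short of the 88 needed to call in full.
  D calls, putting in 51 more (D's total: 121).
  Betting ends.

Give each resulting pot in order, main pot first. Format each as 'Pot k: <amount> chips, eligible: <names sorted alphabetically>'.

Pot 1: 132 chips, eligible: A, C, D, E
Pot 2: 75 chips, eligible: C, D, E
Pot 3: 126 chips, eligible: D, E

Derivation:
Contributions: A=33, C=58, D=121, E=121
Folded: B
Pot levels (distinct totals of non-folded players): 33, 58, 121
Layer 1-33: 33 each from A, C, D, E = 33*4 = 132 chips; eligible A, C, D, E
Layer 34-58: 25 each from C, D, E = 25*3 = 75 chips; eligible C, D, E
Layer 59-121: 63 each from D, E = 63*2 = 126 chips; eligible D, E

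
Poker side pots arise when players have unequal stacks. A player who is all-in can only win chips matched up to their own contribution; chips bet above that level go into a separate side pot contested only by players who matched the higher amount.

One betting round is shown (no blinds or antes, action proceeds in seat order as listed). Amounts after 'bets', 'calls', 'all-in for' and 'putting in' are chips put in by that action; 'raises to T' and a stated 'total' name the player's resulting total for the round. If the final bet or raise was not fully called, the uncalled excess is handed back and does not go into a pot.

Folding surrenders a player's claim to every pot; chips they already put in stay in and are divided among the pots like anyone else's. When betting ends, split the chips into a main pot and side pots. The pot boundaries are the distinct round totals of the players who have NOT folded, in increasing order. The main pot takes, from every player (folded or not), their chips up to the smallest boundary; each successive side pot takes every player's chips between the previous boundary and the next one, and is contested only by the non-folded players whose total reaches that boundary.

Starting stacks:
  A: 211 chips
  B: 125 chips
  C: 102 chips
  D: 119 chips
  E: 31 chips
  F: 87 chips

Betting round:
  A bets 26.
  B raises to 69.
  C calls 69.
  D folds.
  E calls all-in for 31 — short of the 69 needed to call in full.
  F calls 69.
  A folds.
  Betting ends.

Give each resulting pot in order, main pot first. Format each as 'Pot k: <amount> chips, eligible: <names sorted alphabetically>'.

Pot 1: 150 chips, eligible: B, C, E, F
Pot 2: 114 chips, eligible: B, C, F

Derivation:
Contributions: A=26, B=69, C=69, E=31, F=69
Folded: A, D
Pot levels (distinct totals of non-folded players): 31, 69
Layer 1-31: A 26 + B 31 + C 31 + E 31 + F 31 = 150 chips; eligible B, C, E, F
Layer 32-69: 38 each from B, C, F = 38*3 = 114 chips; eligible B, C, F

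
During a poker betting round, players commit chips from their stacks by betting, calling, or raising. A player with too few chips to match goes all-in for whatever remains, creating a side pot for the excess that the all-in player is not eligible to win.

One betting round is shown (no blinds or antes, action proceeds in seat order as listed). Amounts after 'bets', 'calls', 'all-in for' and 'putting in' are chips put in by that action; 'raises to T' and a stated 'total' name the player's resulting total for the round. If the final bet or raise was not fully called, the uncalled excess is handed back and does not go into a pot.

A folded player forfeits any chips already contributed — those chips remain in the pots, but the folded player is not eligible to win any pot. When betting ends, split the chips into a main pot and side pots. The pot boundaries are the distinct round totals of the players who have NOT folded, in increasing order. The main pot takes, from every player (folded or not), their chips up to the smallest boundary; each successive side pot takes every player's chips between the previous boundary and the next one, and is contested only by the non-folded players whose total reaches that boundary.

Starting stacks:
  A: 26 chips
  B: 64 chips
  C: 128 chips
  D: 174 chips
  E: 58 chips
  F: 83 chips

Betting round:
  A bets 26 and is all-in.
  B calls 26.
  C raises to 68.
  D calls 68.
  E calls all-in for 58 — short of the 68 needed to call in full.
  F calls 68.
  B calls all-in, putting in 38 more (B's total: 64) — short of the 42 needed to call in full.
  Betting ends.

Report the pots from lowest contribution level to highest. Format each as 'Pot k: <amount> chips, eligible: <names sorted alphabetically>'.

Pot 1: 156 chips, eligible: A, B, C, D, E, F
Pot 2: 160 chips, eligible: B, C, D, E, F
Pot 3: 24 chips, eligible: B, C, D, F
Pot 4: 12 chips, eligible: C, D, F

Derivation:
Contributions: A=26, B=64, C=68, D=68, E=58, F=68
Pot levels (distinct totals of non-folded players): 26, 58, 64, 68
Layer 1-26: 26 each from A, B, C, D, E, F = 26*6 = 156 chips; eligible A, B, C, D, E, F
Layer 27-58: 32 each from B, C, D, E, F = 32*5 = 160 chips; eligible B, C, D, E, F
Layer 59-64: 6 each from B, C, D, F = 6*4 = 24 chips; eligible B, C, D, F
Layer 65-68: 4 each from C, D, F = 4*3 = 12 chips; eligible C, D, F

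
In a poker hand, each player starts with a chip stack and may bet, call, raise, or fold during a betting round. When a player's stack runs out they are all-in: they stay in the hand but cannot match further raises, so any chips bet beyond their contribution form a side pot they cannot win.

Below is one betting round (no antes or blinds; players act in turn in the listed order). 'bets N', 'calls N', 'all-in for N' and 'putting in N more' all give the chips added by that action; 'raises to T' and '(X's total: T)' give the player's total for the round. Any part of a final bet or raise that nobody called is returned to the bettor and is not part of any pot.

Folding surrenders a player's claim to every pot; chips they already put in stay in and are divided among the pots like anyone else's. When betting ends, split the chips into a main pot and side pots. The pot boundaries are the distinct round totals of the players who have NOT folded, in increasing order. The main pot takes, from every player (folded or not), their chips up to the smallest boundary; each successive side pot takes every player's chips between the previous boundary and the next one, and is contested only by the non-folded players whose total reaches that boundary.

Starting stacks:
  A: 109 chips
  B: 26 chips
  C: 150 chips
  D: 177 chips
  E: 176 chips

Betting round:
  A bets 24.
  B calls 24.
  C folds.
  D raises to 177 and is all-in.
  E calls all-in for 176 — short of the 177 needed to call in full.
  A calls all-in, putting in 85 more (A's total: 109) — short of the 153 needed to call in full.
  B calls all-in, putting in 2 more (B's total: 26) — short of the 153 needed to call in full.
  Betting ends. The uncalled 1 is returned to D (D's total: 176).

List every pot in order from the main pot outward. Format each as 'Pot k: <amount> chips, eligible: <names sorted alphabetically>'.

Pot 1: 104 chips, eligible: A, B, D, E
Pot 2: 249 chips, eligible: A, D, E
Pot 3: 134 chips, eligible: D, E

Derivation:
Contributions (after 1 returned to D): A=109, B=26, D=176, E=176
Folded: C
Pot levels (distinct totals of non-folded players): 26, 109, 176
Layer 1-26: 26 each from A, B, D, E = 26*4 = 104 chips; eligible A, B, D, E
Layer 27-109: 83 each from A, D, E = 83*3 = 249 chips; eligible A, D, E
Layer 110-176: 67 each from D, E = 67*2 = 134 chips; eligible D, E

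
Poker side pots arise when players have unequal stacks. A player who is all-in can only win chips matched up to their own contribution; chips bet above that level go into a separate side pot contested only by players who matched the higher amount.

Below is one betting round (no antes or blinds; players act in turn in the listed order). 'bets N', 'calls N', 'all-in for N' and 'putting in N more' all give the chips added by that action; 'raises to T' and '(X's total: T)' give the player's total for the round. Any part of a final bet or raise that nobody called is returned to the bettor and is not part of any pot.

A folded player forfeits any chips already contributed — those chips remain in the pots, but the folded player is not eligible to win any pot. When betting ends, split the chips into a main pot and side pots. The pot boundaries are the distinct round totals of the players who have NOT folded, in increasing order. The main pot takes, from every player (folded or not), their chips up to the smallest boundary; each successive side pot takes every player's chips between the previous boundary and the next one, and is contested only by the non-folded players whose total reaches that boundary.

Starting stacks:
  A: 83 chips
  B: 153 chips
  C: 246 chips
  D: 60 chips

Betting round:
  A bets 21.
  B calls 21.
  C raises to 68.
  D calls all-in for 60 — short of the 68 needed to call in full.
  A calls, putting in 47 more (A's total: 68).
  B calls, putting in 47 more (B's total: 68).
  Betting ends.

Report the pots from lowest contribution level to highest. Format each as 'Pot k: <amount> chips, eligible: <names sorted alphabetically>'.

Pot 1: 240 chips, eligible: A, B, C, D
Pot 2: 24 chips, eligible: A, B, C

Derivation:
Contributions: A=68, B=68, C=68, D=60
Pot levels (distinct totals of non-folded players): 60, 68
Layer 1-60: 60 each from A, B, C, D = 60*4 = 240 chips; eligible A, B, C, D
Layer 61-68: 8 each from A, B, C = 8*3 = 24 chips; eligible A, B, C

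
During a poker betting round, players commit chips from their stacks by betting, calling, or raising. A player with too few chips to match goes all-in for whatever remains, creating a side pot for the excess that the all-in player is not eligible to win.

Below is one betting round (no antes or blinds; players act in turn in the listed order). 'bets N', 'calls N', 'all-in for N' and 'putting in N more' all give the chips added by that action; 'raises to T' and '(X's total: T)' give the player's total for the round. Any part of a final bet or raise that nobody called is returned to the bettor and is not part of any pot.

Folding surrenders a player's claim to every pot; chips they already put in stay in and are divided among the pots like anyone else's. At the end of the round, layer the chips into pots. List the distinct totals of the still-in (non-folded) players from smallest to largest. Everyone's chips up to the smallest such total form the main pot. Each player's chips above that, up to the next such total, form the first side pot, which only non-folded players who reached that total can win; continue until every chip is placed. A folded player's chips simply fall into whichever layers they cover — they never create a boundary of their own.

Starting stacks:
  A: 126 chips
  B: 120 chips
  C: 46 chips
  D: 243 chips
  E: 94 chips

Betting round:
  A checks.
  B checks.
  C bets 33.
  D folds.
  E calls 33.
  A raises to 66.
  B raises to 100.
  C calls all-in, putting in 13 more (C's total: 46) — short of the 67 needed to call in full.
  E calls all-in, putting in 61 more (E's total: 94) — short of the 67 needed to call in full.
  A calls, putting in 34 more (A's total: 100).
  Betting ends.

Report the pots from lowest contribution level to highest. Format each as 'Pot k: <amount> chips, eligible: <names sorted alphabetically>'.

Pot 1: 184 chips, eligible: A, B, C, E
Pot 2: 144 chips, eligible: A, B, E
Pot 3: 12 chips, eligible: A, B

Derivation:
Contributions: A=100, B=100, C=46, E=94
Folded: D
Pot levels (distinct totals of non-folded players): 46, 94, 100
Layer 1-46: 46 each from A, B, C, E = 46*4 = 184 chips; eligible A, B, C, E
Layer 47-94: 48 each from A, B, E = 48*3 = 144 chips; eligible A, B, E
Layer 95-100: 6 each from A, B = 6*2 = 12 chips; eligible A, B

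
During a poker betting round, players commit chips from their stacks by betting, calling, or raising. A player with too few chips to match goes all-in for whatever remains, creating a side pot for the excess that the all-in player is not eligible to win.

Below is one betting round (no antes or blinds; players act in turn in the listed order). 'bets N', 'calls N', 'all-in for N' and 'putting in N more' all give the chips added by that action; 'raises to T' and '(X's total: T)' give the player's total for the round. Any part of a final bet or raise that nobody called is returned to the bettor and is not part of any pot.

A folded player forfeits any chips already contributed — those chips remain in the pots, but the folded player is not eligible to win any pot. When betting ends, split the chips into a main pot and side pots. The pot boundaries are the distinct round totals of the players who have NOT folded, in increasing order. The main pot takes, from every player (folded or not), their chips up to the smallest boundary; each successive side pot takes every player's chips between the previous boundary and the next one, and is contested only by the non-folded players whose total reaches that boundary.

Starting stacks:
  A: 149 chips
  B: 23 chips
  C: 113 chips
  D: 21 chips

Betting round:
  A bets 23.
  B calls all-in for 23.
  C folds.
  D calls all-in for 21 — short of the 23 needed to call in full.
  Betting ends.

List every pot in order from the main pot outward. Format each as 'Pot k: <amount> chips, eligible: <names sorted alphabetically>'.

Contributions: A=23, B=23, D=21
Folded: C
Pot levels (distinct totals of non-folded players): 21, 23
Layer 1-21: 21 each from A, B, D = 21*3 = 63 chips; eligible A, B, D
Layer 22-23: 2 each from A, B = 2*2 = 4 chips; eligible A, B

Pot 1: 63 chips, eligible: A, B, D
Pot 2: 4 chips, eligible: A, B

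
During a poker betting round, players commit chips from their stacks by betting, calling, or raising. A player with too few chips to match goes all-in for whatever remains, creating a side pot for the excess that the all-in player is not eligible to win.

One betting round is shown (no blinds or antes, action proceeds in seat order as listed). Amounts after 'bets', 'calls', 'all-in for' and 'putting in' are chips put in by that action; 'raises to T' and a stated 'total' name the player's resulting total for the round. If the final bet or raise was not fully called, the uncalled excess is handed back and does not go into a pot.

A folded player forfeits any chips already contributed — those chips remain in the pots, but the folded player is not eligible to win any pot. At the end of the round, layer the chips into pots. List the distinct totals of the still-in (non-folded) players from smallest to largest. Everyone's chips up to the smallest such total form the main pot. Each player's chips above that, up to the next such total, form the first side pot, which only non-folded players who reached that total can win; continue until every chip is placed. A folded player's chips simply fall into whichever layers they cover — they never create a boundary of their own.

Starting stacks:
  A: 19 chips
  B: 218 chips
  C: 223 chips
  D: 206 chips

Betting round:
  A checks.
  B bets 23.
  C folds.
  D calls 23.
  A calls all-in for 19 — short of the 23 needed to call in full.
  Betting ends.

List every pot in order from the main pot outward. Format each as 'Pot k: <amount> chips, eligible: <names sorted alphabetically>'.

Pot 1: 57 chips, eligible: A, B, D
Pot 2: 8 chips, eligible: B, D

Derivation:
Contributions: A=19, B=23, D=23
Folded: C
Pot levels (distinct totals of non-folded players): 19, 23
Layer 1-19: 19 each from A, B, D = 19*3 = 57 chips; eligible A, B, D
Layer 20-23: 4 each from B, D = 4*2 = 8 chips; eligible B, D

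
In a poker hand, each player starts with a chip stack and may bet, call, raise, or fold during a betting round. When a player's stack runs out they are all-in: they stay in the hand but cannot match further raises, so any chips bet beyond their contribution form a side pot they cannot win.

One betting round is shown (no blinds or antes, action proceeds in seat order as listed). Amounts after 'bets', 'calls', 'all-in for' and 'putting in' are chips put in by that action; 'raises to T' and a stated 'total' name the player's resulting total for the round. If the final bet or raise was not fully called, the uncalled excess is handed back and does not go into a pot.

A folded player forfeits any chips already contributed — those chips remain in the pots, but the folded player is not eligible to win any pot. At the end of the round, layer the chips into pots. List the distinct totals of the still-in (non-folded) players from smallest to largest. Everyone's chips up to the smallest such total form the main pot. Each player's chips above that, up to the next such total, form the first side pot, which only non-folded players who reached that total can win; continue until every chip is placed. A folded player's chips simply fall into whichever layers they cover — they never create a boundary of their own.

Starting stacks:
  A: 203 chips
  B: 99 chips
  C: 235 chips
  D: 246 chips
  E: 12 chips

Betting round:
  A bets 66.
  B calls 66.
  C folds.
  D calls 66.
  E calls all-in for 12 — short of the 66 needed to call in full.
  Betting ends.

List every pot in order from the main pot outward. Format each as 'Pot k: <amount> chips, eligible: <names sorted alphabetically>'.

Pot 1: 48 chips, eligible: A, B, D, E
Pot 2: 162 chips, eligible: A, B, D

Derivation:
Contributions: A=66, B=66, D=66, E=12
Folded: C
Pot levels (distinct totals of non-folded players): 12, 66
Layer 1-12: 12 each from A, B, D, E = 12*4 = 48 chips; eligible A, B, D, E
Layer 13-66: 54 each from A, B, D = 54*3 = 162 chips; eligible A, B, D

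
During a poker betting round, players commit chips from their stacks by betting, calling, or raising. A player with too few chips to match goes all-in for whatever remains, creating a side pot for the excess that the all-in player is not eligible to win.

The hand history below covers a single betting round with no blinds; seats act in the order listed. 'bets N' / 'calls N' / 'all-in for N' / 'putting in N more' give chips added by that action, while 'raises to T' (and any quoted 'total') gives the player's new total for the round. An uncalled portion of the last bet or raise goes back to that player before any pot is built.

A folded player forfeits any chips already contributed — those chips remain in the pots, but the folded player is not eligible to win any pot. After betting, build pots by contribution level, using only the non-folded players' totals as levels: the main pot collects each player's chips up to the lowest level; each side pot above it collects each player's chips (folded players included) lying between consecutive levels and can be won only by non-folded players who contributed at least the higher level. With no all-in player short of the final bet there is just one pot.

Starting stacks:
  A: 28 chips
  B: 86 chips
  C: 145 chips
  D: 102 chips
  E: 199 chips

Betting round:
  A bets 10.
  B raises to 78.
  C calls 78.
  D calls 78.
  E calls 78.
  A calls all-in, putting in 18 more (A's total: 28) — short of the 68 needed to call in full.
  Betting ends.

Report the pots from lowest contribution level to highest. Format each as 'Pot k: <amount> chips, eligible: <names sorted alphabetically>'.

Pot 1: 140 chips, eligible: A, B, C, D, E
Pot 2: 200 chips, eligible: B, C, D, E

Derivation:
Contributions: A=28, B=78, C=78, D=78, E=78
Pot levels (distinct totals of non-folded players): 28, 78
Layer 1-28: 28 each from A, B, C, D, E = 28*5 = 140 chips; eligible A, B, C, D, E
Layer 29-78: 50 each from B, C, D, E = 50*4 = 200 chips; eligible B, C, D, E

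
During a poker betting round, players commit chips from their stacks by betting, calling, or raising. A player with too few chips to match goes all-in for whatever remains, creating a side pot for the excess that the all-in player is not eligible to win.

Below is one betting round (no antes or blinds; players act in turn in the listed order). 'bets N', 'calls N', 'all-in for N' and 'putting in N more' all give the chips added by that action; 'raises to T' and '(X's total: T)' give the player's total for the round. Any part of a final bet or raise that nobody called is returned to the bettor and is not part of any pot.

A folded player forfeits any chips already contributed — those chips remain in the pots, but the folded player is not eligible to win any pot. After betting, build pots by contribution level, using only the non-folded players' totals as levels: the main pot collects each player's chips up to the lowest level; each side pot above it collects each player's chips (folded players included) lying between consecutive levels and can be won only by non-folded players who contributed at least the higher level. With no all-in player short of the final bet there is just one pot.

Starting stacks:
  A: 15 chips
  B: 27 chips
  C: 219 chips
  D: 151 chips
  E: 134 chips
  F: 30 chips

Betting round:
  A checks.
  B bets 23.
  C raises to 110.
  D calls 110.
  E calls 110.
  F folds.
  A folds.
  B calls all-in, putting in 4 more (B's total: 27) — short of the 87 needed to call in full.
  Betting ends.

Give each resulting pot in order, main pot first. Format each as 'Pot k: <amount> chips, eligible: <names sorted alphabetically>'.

Pot 1: 108 chips, eligible: B, C, D, E
Pot 2: 249 chips, eligible: C, D, E

Derivation:
Contributions: B=27, C=110, D=110, E=110
Folded: A, F
Pot levels (distinct totals of non-folded players): 27, 110
Layer 1-27: 27 each from B, C, D, E = 27*4 = 108 chips; eligible B, C, D, E
Layer 28-110: 83 each from C, D, E = 83*3 = 249 chips; eligible C, D, E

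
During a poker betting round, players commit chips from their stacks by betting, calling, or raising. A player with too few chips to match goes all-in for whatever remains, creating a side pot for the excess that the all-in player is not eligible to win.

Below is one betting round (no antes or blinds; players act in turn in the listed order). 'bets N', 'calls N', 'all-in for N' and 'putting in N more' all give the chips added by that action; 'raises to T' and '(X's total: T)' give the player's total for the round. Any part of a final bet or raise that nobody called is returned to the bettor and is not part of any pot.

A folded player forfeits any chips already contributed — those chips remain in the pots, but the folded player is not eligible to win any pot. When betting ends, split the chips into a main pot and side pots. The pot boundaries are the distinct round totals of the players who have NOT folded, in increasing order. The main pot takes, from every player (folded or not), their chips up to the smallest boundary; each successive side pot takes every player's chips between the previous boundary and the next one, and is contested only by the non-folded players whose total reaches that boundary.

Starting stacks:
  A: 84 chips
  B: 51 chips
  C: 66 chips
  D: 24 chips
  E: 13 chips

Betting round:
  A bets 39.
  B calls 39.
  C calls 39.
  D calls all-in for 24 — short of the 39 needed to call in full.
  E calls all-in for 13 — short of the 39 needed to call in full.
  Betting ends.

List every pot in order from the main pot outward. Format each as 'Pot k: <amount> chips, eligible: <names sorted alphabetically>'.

Pot 1: 65 chips, eligible: A, B, C, D, E
Pot 2: 44 chips, eligible: A, B, C, D
Pot 3: 45 chips, eligible: A, B, C

Derivation:
Contributions: A=39, B=39, C=39, D=24, E=13
Pot levels (distinct totals of non-folded players): 13, 24, 39
Layer 1-13: 13 each from A, B, C, D, E = 13*5 = 65 chips; eligible A, B, C, D, E
Layer 14-24: 11 each from A, B, C, D = 11*4 = 44 chips; eligible A, B, C, D
Layer 25-39: 15 each from A, B, C = 15*3 = 45 chips; eligible A, B, C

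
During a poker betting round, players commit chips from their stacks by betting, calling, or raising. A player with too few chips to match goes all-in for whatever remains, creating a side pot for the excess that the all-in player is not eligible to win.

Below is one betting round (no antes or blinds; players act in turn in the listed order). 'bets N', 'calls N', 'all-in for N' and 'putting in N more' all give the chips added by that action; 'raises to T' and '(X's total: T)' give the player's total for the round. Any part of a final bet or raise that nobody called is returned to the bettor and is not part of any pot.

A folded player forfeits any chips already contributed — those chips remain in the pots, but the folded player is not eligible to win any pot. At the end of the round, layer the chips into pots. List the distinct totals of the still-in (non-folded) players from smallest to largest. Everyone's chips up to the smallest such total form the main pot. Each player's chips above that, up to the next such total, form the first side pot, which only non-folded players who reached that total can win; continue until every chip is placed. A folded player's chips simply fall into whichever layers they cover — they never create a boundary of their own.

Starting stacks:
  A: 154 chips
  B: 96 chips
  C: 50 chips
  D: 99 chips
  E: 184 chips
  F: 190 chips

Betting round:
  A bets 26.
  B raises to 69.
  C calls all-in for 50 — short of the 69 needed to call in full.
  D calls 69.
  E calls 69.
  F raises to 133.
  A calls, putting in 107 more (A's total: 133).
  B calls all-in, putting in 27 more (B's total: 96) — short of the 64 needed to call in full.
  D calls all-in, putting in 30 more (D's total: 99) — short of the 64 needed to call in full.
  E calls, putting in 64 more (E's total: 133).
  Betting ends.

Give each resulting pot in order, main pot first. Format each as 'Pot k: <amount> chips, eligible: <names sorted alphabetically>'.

Pot 1: 300 chips, eligible: A, B, C, D, E, F
Pot 2: 230 chips, eligible: A, B, D, E, F
Pot 3: 12 chips, eligible: A, D, E, F
Pot 4: 102 chips, eligible: A, E, F

Derivation:
Contributions: A=133, B=96, C=50, D=99, E=133, F=133
Pot levels (distinct totals of non-folded players): 50, 96, 99, 133
Layer 1-50: 50 each from A, B, C, D, E, F = 50*6 = 300 chips; eligible A, B, C, D, E, F
Layer 51-96: 46 each from A, B, D, E, F = 46*5 = 230 chips; eligible A, B, D, E, F
Layer 97-99: 3 each from A, D, E, F = 3*4 = 12 chips; eligible A, D, E, F
Layer 100-133: 34 each from A, E, F = 34*3 = 102 chips; eligible A, E, F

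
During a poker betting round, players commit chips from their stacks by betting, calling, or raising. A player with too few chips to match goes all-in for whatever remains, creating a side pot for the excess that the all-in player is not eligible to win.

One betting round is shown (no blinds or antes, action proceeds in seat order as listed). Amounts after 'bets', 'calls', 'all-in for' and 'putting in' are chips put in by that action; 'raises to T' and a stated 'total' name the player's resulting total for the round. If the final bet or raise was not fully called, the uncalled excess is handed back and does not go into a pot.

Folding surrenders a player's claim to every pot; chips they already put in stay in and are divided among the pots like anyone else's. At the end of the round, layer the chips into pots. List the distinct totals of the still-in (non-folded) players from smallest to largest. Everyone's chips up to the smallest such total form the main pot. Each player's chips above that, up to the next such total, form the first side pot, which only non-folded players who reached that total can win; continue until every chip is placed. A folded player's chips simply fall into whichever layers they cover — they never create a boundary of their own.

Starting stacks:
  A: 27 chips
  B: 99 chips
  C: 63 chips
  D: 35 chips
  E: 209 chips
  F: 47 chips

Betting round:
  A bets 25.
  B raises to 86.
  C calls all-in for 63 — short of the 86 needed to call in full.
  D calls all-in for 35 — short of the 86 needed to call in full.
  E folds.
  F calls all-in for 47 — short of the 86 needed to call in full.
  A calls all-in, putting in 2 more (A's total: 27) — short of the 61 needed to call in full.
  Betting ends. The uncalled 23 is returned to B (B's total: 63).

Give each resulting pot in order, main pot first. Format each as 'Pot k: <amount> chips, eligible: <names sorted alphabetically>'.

Contributions (after 23 returned to B): A=27, B=63, C=63, D=35, F=47
Folded: E
Pot levels (distinct totals of non-folded players): 27, 35, 47, 63
Layer 1-27: 27 each from A, B, C, D, F = 27*5 = 135 chips; eligible A, B, C, D, F
Layer 28-35: 8 each from B, C, D, F = 8*4 = 32 chips; eligible B, C, D, F
Layer 36-47: 12 each from B, C, F = 12*3 = 36 chips; eligible B, C, F
Layer 48-63: 16 each from B, C = 16*2 = 32 chips; eligible B, C

Pot 1: 135 chips, eligible: A, B, C, D, F
Pot 2: 32 chips, eligible: B, C, D, F
Pot 3: 36 chips, eligible: B, C, F
Pot 4: 32 chips, eligible: B, C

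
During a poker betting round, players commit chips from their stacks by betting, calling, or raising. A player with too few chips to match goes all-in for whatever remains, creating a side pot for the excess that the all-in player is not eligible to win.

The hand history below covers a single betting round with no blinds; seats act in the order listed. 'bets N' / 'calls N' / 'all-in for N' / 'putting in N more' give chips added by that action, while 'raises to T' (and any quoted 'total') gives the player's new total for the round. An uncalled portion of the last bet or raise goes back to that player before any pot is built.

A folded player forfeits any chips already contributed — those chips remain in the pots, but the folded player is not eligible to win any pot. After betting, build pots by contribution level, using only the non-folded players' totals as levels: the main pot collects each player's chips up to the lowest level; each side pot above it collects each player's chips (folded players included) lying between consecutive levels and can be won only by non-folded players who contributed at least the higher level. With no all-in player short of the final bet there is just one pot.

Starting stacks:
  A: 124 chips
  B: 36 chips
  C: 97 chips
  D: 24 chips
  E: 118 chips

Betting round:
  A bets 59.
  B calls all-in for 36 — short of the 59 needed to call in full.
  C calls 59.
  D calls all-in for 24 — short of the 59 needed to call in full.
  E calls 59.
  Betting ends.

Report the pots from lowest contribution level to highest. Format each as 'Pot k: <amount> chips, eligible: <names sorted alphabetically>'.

Pot 1: 120 chips, eligible: A, B, C, D, E
Pot 2: 48 chips, eligible: A, B, C, E
Pot 3: 69 chips, eligible: A, C, E

Derivation:
Contributions: A=59, B=36, C=59, D=24, E=59
Pot levels (distinct totals of non-folded players): 24, 36, 59
Layer 1-24: 24 each from A, B, C, D, E = 24*5 = 120 chips; eligible A, B, C, D, E
Layer 25-36: 12 each from A, B, C, E = 12*4 = 48 chips; eligible A, B, C, E
Layer 37-59: 23 each from A, C, E = 23*3 = 69 chips; eligible A, C, E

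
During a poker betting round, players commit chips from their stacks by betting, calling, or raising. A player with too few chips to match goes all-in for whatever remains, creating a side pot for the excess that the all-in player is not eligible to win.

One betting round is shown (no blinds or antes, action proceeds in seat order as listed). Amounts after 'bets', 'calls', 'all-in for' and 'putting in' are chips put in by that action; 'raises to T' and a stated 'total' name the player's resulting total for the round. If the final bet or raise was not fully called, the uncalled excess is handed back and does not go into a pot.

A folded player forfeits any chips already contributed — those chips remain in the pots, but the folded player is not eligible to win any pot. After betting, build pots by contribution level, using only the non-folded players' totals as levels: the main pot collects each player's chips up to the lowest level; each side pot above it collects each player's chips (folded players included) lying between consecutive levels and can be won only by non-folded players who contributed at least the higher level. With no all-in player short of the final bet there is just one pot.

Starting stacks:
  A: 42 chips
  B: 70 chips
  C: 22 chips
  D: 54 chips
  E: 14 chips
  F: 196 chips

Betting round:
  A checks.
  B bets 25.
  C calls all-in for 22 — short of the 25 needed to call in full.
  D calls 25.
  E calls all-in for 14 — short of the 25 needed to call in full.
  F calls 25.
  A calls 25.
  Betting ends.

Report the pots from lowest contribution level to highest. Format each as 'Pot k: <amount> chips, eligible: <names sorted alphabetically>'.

Contributions: A=25, B=25, C=22, D=25, E=14, F=25
Pot levels (distinct totals of non-folded players): 14, 22, 25
Layer 1-14: 14 each from A, B, C, D, E, F = 14*6 = 84 chips; eligible A, B, C, D, E, F
Layer 15-22: 8 each from A, B, C, D, F = 8*5 = 40 chips; eligible A, B, C, D, F
Layer 23-25: 3 each from A, B, D, F = 3*4 = 12 chips; eligible A, B, D, F

Pot 1: 84 chips, eligible: A, B, C, D, E, F
Pot 2: 40 chips, eligible: A, B, C, D, F
Pot 3: 12 chips, eligible: A, B, D, F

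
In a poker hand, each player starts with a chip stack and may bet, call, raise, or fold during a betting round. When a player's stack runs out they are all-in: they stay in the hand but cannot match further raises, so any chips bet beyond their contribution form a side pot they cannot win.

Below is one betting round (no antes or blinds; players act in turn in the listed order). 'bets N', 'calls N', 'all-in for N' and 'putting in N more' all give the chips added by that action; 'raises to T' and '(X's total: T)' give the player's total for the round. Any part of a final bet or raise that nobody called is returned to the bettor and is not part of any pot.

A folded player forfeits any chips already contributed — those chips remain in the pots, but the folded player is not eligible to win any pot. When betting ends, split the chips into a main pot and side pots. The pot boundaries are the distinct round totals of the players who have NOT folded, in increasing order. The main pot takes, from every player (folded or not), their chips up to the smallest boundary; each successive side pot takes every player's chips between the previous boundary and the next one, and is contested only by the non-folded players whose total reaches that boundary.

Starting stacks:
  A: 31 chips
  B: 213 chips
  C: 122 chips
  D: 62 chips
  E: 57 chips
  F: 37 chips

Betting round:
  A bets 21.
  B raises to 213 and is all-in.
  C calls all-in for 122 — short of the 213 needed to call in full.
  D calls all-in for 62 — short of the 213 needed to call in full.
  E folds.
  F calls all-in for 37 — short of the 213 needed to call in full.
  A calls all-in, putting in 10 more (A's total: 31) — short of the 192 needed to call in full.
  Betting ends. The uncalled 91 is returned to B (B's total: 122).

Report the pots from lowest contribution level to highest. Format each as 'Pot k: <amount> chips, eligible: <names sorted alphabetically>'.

Pot 1: 155 chips, eligible: A, B, C, D, F
Pot 2: 24 chips, eligible: B, C, D, F
Pot 3: 75 chips, eligible: B, C, D
Pot 4: 120 chips, eligible: B, C

Derivation:
Contributions (after 91 returned to B): A=31, B=122, C=122, D=62, F=37
Folded: E
Pot levels (distinct totals of non-folded players): 31, 37, 62, 122
Layer 1-31: 31 each from A, B, C, D, F = 31*5 = 155 chips; eligible A, B, C, D, F
Layer 32-37: 6 each from B, C, D, F = 6*4 = 24 chips; eligible B, C, D, F
Layer 38-62: 25 each from B, C, D = 25*3 = 75 chips; eligible B, C, D
Layer 63-122: 60 each from B, C = 60*2 = 120 chips; eligible B, C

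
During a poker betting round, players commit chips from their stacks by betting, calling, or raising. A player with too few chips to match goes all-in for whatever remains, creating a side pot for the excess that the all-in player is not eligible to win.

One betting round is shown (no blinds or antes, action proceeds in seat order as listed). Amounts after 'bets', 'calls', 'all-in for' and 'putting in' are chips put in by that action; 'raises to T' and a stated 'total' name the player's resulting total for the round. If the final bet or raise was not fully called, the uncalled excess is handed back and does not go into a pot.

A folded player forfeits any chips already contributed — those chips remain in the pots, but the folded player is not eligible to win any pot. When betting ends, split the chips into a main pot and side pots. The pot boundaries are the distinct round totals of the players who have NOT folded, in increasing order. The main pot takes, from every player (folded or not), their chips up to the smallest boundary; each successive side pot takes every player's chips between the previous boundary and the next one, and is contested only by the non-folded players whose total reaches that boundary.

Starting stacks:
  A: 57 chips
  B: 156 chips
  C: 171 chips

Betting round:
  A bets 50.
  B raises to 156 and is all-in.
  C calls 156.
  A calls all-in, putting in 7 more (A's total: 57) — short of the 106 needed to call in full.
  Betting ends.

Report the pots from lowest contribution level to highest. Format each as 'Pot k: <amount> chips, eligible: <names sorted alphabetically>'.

Contributions: A=57, B=156, C=156
Pot levels (distinct totals of non-folded players): 57, 156
Layer 1-57: 57 each from A, B, C = 57*3 = 171 chips; eligible A, B, C
Layer 58-156: 99 each from B, C = 99*2 = 198 chips; eligible B, C

Pot 1: 171 chips, eligible: A, B, C
Pot 2: 198 chips, eligible: B, C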